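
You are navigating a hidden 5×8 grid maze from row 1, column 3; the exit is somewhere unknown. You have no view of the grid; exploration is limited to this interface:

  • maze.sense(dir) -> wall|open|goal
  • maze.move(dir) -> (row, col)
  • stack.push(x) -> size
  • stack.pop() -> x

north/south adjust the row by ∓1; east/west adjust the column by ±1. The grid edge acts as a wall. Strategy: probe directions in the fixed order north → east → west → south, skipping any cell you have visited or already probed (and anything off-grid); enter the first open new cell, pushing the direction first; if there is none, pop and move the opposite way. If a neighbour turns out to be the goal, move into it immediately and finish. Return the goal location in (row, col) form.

$ maze.sense dir=north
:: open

$ stack.push x=north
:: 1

$ maze.move dir=north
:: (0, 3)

$ maze.sense dir=east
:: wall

$ maze.sense dir=west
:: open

$ stack.push x=west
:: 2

$ maze.move dir=west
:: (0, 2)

$ maze.sense dir=west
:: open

$ stack.push x=west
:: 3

$ maze.move dir=west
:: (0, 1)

$ maze.sense dir=west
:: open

$ stack.push x=west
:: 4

$ maze.move dir=west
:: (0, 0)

$ maze.sense dir=south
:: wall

$ stack.pop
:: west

$ maze.move dir=east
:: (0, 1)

$ maze.sense dir=south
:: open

$ stack.push x=south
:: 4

$ maze.move dir=south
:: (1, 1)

$ maze.sense dir=east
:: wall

$ maze.sense dir=south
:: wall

$ stack.pop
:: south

$ maze.move dir=north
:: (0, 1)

$ stack.pop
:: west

$ maze.move dir=east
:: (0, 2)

$ stack.pop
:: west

$ maze.move dir=east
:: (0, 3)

$ stack.pop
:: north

$ maze.move dir=south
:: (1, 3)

$ maze.sense dir=east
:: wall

$ maze.sense dir=south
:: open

$ stack.push x=south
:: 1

$ maze.move dir=south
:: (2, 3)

$ maze.sense dir=east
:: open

$ stack.push x=east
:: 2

$ maze.move dir=east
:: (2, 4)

$ maze.sense dir=east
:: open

$ stack.push x=east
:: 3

$ maze.move dir=east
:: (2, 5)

$ maze.sense dir=north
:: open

$ stack.push x=north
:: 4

$ maze.move dir=north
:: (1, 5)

$ maze.sense dir=north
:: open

$ stack.push x=north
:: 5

$ maze.move dir=north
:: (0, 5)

$ maze.sense dir=east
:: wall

$ stack.pop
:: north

$ maze.move dir=south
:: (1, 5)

$ maze.sense dir=east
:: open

$ stack.push x=east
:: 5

$ maze.move dir=east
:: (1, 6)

$ maze.sense dir=east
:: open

$ stack.push x=east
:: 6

$ maze.move dir=east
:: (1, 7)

$ maze.sense dir=north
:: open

$ stack.push x=north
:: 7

$ maze.move dir=north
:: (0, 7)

$ stack.pop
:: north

$ maze.move dir=south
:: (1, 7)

$ maze.sense dir=south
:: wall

$ stack.pop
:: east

$ maze.move dir=west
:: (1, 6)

$ maze.sense dir=south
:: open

$ stack.push x=south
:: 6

$ maze.move dir=south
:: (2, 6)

$ maze.sense dir=south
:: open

$ stack.push x=south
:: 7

$ maze.move dir=south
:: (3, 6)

$ maze.sense dir=east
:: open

$ stack.push x=east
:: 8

$ maze.move dir=east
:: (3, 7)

$ maze.sense dir=south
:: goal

$ maze.move dir=south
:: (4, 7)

Answer: (4, 7)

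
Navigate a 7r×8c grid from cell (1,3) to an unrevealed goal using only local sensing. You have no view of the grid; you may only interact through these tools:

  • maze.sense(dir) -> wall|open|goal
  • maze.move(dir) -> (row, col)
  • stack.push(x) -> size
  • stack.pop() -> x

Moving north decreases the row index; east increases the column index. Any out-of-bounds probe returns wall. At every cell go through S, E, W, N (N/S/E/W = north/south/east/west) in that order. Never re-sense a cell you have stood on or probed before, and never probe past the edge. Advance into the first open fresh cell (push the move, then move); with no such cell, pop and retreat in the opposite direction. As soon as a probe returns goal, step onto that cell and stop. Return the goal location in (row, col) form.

# 1. maze.sense(dir='south') ~> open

# 2. stack.push(x='south') ~> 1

# 3. maze.move(dir='south') ~> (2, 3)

# 4. maze.sense(dir='south') ~> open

# 5. stack.push(x='south') ~> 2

# 6. maze.move(dir='south') ~> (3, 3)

# 7. maze.sense(dir='south') ~> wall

# 8. maze.sense(dir='east') ~> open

# 9. stack.push(x='east') ~> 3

# 10. maze.move(dir='east') ~> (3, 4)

# 11. maze.sense(dir='south') ~> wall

# 12. maze.sense(dir='east') ~> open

# 13. stack.push(x='east') ~> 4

# 14. maze.move(dir='east') ~> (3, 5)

# 15. maze.sense(dir='south') ~> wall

# 16. maze.sense(dir='east') ~> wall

# 17. maze.sense(dir='north') ~> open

# 18. stack.push(x='north') ~> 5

# 19. maze.move(dir='north') ~> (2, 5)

# 20. maze.sense(dir='east') ~> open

# 21. stack.push(x='east') ~> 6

# 22. maze.move(dir='east') ~> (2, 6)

# 23. maze.sense(dir='east') ~> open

# 24. stack.push(x='east') ~> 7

# 25. maze.move(dir='east') ~> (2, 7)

# 26. maze.sense(dir='south') ~> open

# 27. stack.push(x='south') ~> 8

# 28. maze.move(dir='south') ~> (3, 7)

# 29. maze.sense(dir='south') ~> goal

# 30. maze.move(dir='south') ~> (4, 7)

Answer: (4, 7)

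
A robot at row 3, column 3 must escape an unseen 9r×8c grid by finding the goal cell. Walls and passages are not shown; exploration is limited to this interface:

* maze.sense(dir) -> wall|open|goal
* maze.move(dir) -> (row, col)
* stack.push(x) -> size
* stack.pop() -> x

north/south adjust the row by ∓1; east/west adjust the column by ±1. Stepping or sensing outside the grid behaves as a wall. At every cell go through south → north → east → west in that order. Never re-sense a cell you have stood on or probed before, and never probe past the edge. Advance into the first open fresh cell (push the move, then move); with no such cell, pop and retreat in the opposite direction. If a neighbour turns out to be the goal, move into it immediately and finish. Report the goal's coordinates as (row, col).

# maze.sense(dir=south) : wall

# maze.sense(dir=north) : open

# stack.push(x=north) : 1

# maze.move(dir=north) : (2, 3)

# maze.sense(dir=north) : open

# stack.push(x=north) : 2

# maze.move(dir=north) : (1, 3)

# maze.sense(dir=north) : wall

# maze.sense(dir=east) : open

# stack.push(x=east) : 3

# maze.move(dir=east) : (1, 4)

# maze.sense(dir=south) : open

# stack.push(x=south) : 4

# maze.move(dir=south) : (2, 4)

# maze.sense(dir=south) : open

# stack.push(x=south) : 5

# maze.move(dir=south) : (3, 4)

# maze.sense(dir=south) : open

# stack.push(x=south) : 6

# maze.move(dir=south) : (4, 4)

# maze.sense(dir=south) : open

# stack.push(x=south) : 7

# maze.move(dir=south) : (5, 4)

# maze.sense(dir=south) : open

# stack.push(x=south) : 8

# maze.move(dir=south) : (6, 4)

# maze.sense(dir=south) : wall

# maze.sense(dir=east) : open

# stack.push(x=east) : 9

# maze.move(dir=east) : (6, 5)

# maze.sense(dir=south) : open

# stack.push(x=south) : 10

# maze.move(dir=south) : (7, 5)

# maze.sense(dir=south) : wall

# maze.sense(dir=east) : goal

# maze.move(dir=east) : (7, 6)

Answer: (7, 6)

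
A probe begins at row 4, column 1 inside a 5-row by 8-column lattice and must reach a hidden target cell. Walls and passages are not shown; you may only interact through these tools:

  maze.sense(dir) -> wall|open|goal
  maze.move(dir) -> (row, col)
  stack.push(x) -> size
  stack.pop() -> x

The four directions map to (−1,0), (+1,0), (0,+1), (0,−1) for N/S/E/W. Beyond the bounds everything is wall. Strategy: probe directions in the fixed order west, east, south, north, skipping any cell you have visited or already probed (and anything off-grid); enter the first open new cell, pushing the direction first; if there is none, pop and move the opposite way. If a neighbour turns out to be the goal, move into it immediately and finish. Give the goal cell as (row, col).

I try maze.sense using dir→west, which returns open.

I use stack.push using x→west, — result: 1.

I use maze.move using dir→west, : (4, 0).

Then maze.sense using dir→north, and observe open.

Now I run stack.push using x→north, giving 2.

I run maze.move using dir→north, : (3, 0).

I use maze.sense using dir→east, yielding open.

Calling stack.push using x→east, → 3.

Invoking maze.move using dir→east, and get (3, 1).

I run maze.sense using dir→east, → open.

I call stack.push using x→east, and see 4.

Next I call maze.move using dir→east, giving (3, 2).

Next I call maze.sense using dir→east, yielding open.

Using stack.push using x→east, which returns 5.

I run maze.move using dir→east, → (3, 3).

I run maze.sense using dir→east, → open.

Then stack.push using x→east, and get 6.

Calling maze.move using dir→east, yielding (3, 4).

I run maze.sense using dir→east, — result: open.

I use stack.push using x→east, yielding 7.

Invoking maze.move using dir→east, : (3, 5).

Now I run maze.sense using dir→east, and get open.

I run stack.push using x→east, — result: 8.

I use maze.move using dir→east, → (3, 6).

Calling maze.sense using dir→east, → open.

Using stack.push using x→east, giving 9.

I invoke maze.move using dir→east, and get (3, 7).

Then maze.sense using dir→south, and see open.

I invoke stack.push using x→south, which returns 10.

I run maze.move using dir→south, which returns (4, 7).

I use maze.sense using dir→west, and see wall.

I use stack.pop, → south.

I run maze.move using dir→north, and see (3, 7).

Then maze.sense using dir→north, : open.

I use stack.push using x→north, → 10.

Invoking maze.move using dir→north, giving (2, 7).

Next I call maze.sense using dir→west, and observe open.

Using stack.push using x→west, → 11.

Using maze.move using dir→west, which returns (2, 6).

Using maze.sense using dir→west, → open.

Then stack.push using x→west, : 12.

Then maze.move using dir→west, yielding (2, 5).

I try maze.sense using dir→west, yielding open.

I run stack.push using x→west, — result: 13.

I try maze.move using dir→west, and observe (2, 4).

I try maze.sense using dir→west, and see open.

I try stack.push using x→west, yielding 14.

Then maze.move using dir→west, giving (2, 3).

Now I run maze.sense using dir→west, which returns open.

I try stack.push using x→west, giving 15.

I use maze.move using dir→west, — result: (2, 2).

Next I call maze.sense using dir→west, giving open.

I use stack.push using x→west, : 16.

Then maze.move using dir→west, which returns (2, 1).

I try maze.sense using dir→west, giving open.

I run stack.push using x→west, and get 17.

I try maze.move using dir→west, and observe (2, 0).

Now I run maze.sense using dir→north, : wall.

Calling stack.pop, giving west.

I invoke maze.move using dir→east, which returns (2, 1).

Using maze.sense using dir→north, — result: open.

I call stack.push using x→north, → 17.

Then maze.move using dir→north, → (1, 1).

Next I call maze.sense using dir→east, → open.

I try stack.push using x→east, — result: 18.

I try maze.move using dir→east, and get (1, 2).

Calling maze.sense using dir→east, — result: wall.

Calling maze.sense using dir→north, which returns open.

Calling stack.push using x→north, : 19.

Then maze.move using dir→north, and observe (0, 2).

I try maze.sense using dir→west, which returns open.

Calling stack.push using x→west, and get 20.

Invoking maze.move using dir→west, and observe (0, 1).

Next I call maze.sense using dir→west, yielding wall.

I use stack.pop, and see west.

Then maze.move using dir→east, → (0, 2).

I use maze.sense using dir→east, and get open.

Then stack.push using x→east, → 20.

Calling maze.move using dir→east, and see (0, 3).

Calling maze.sense using dir→east, and see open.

Next I call stack.push using x→east, giving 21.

Using maze.move using dir→east, : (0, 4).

I run maze.sense using dir→east, giving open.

I call stack.push using x→east, giving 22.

Using maze.move using dir→east, and see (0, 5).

I run maze.sense using dir→east, which returns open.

Now I run stack.push using x→east, and observe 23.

Using maze.move using dir→east, : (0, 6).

Using maze.sense using dir→east, and observe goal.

I use maze.move using dir→east, : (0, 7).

Answer: (0, 7)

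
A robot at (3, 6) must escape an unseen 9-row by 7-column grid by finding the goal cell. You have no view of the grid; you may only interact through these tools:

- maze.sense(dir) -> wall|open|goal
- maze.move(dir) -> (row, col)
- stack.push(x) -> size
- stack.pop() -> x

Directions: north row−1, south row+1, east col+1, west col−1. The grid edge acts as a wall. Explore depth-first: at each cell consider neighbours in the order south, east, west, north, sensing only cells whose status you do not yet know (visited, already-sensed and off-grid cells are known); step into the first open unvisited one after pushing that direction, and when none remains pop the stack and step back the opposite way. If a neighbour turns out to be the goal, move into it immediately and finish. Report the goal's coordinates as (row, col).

Act: sense[dir=south]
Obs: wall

Act: sense[dir=west]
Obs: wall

Act: sense[dir=north]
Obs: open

Act: push[x=north]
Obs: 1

Act: move[dir=north]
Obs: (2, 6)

Act: sense[dir=west]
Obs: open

Act: push[x=west]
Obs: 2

Act: move[dir=west]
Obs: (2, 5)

Act: sense[dir=west]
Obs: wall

Act: sense[dir=north]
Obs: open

Act: push[x=north]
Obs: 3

Act: move[dir=north]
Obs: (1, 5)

Act: sense[dir=east]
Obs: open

Act: push[x=east]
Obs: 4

Act: move[dir=east]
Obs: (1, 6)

Act: sense[dir=north]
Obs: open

Act: push[x=north]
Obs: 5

Act: move[dir=north]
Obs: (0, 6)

Act: sense[dir=west]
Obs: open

Act: push[x=west]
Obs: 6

Act: move[dir=west]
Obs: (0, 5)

Act: sense[dir=west]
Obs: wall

Act: pop[]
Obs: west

Act: move[dir=east]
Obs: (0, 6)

Act: pop[]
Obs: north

Act: move[dir=south]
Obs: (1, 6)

Act: pop[]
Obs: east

Act: move[dir=west]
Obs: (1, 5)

Act: sense[dir=west]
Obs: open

Act: push[x=west]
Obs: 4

Act: move[dir=west]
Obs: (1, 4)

Act: sense[dir=west]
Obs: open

Act: push[x=west]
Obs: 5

Act: move[dir=west]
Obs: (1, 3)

Act: sense[dir=south]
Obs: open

Act: push[x=south]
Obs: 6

Act: move[dir=south]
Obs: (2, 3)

Act: sense[dir=south]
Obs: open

Act: push[x=south]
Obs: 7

Act: move[dir=south]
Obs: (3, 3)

Act: sense[dir=south]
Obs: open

Act: push[x=south]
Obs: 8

Act: move[dir=south]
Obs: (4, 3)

Act: sense[dir=south]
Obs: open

Act: push[x=south]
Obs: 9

Act: move[dir=south]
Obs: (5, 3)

Act: sense[dir=south]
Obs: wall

Act: sense[dir=east]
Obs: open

Act: push[x=east]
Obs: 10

Act: move[dir=east]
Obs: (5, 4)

Act: sense[dir=south]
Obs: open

Act: push[x=south]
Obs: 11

Act: move[dir=south]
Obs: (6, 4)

Act: sense[dir=south]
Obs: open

Act: push[x=south]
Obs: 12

Act: move[dir=south]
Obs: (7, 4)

Act: sense[dir=south]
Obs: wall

Act: sense[dir=east]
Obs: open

Act: push[x=east]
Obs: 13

Act: move[dir=east]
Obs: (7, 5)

Act: sense[dir=south]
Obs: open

Act: push[x=south]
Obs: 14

Act: move[dir=south]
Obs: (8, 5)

Act: sense[dir=east]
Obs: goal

Act: move[dir=east]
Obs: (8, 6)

Answer: (8, 6)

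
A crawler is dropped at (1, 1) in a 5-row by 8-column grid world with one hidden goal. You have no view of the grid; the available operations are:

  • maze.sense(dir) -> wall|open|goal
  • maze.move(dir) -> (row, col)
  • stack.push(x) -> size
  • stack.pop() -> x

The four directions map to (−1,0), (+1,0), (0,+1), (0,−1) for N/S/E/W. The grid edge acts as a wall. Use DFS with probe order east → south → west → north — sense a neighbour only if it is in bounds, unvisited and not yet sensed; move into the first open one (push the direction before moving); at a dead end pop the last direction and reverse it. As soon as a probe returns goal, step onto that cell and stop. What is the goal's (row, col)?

$ maze.sense dir: east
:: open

$ stack.push x: east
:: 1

$ maze.move dir: east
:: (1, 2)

$ maze.sense dir: east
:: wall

$ maze.sense dir: south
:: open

$ stack.push x: south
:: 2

$ maze.move dir: south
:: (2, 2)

$ maze.sense dir: east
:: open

$ stack.push x: east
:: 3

$ maze.move dir: east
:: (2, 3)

$ maze.sense dir: east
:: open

$ stack.push x: east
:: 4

$ maze.move dir: east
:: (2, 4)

$ maze.sense dir: east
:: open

$ stack.push x: east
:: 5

$ maze.move dir: east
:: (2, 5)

$ maze.sense dir: east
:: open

$ stack.push x: east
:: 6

$ maze.move dir: east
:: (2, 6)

$ maze.sense dir: east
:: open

$ stack.push x: east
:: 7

$ maze.move dir: east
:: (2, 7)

$ maze.sense dir: south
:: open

$ stack.push x: south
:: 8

$ maze.move dir: south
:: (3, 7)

$ maze.sense dir: south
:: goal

$ maze.move dir: south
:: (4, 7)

Answer: (4, 7)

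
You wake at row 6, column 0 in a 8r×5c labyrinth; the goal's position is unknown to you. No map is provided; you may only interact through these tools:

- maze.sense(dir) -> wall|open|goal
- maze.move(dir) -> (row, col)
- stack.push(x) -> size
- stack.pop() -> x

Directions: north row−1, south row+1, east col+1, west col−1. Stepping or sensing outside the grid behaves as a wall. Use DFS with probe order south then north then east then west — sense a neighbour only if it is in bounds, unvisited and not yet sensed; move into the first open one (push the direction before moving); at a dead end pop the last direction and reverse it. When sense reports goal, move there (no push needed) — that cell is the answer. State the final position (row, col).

! maze.sense(dir='south') : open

! stack.push(x='south') : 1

! maze.move(dir='south') : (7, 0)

! maze.sense(dir='east') : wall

! stack.pop() : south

! maze.move(dir='north') : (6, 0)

! maze.sense(dir='north') : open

! stack.push(x='north') : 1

! maze.move(dir='north') : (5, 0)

! maze.sense(dir='north') : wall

! maze.sense(dir='east') : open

! stack.push(x='east') : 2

! maze.move(dir='east') : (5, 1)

! maze.sense(dir='south') : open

! stack.push(x='south') : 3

! maze.move(dir='south') : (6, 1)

! maze.sense(dir='east') : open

! stack.push(x='east') : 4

! maze.move(dir='east') : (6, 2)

! maze.sense(dir='south') : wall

! maze.sense(dir='north') : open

! stack.push(x='north') : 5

! maze.move(dir='north') : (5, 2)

! maze.sense(dir='north') : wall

! maze.sense(dir='east') : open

! stack.push(x='east') : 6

! maze.move(dir='east') : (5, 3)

! maze.sense(dir='south') : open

! stack.push(x='south') : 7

! maze.move(dir='south') : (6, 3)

! maze.sense(dir='south') : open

! stack.push(x='south') : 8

! maze.move(dir='south') : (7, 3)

! maze.sense(dir='east') : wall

! stack.pop() : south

! maze.move(dir='north') : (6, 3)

! maze.sense(dir='east') : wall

! stack.pop() : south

! maze.move(dir='north') : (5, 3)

! maze.sense(dir='north') : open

! stack.push(x='north') : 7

! maze.move(dir='north') : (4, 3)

! maze.sense(dir='north') : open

! stack.push(x='north') : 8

! maze.move(dir='north') : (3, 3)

! maze.sense(dir='north') : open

! stack.push(x='north') : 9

! maze.move(dir='north') : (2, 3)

! maze.sense(dir='north') : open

! stack.push(x='north') : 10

! maze.move(dir='north') : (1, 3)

! maze.sense(dir='north') : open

! stack.push(x='north') : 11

! maze.move(dir='north') : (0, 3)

! maze.sense(dir='east') : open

! stack.push(x='east') : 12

! maze.move(dir='east') : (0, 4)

! maze.sense(dir='south') : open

! stack.push(x='south') : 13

! maze.move(dir='south') : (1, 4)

! maze.sense(dir='south') : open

! stack.push(x='south') : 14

! maze.move(dir='south') : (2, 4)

! maze.sense(dir='south') : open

! stack.push(x='south') : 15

! maze.move(dir='south') : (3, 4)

! maze.sense(dir='south') : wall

! stack.pop() : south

! maze.move(dir='north') : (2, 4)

! stack.pop() : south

! maze.move(dir='north') : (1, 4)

! stack.pop() : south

! maze.move(dir='north') : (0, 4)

! stack.pop() : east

! maze.move(dir='west') : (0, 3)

! maze.sense(dir='west') : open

! stack.push(x='west') : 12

! maze.move(dir='west') : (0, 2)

! maze.sense(dir='south') : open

! stack.push(x='south') : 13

! maze.move(dir='south') : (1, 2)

! maze.sense(dir='south') : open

! stack.push(x='south') : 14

! maze.move(dir='south') : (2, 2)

! maze.sense(dir='south') : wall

! maze.sense(dir='west') : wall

! stack.pop() : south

! maze.move(dir='north') : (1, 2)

! maze.sense(dir='west') : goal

! maze.move(dir='west') : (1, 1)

Answer: (1, 1)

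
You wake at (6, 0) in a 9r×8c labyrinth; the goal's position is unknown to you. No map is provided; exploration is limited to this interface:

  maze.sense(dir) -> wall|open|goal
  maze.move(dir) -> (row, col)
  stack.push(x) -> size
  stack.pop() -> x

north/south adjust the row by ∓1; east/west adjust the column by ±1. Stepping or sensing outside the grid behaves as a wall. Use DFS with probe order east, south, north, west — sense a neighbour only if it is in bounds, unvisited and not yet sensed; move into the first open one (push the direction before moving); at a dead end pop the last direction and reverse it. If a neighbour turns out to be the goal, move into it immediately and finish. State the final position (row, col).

>> maze.sense(dir=east)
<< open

>> stack.push(x=east)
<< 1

>> maze.move(dir=east)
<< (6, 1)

>> maze.sense(dir=east)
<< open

>> stack.push(x=east)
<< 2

>> maze.move(dir=east)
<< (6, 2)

>> maze.sense(dir=east)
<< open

>> stack.push(x=east)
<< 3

>> maze.move(dir=east)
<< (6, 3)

>> maze.sense(dir=east)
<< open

>> stack.push(x=east)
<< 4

>> maze.move(dir=east)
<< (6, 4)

>> maze.sense(dir=east)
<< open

>> stack.push(x=east)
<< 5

>> maze.move(dir=east)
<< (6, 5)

>> maze.sense(dir=east)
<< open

>> stack.push(x=east)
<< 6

>> maze.move(dir=east)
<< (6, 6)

>> maze.sense(dir=east)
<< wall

>> maze.sense(dir=south)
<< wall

>> maze.sense(dir=north)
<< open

>> stack.push(x=north)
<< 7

>> maze.move(dir=north)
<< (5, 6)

>> maze.sense(dir=east)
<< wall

>> maze.sense(dir=north)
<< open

>> stack.push(x=north)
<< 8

>> maze.move(dir=north)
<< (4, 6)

>> maze.sense(dir=east)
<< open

>> stack.push(x=east)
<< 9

>> maze.move(dir=east)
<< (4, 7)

>> maze.sense(dir=north)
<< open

>> stack.push(x=north)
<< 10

>> maze.move(dir=north)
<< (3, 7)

>> maze.sense(dir=north)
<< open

>> stack.push(x=north)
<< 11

>> maze.move(dir=north)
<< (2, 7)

>> maze.sense(dir=north)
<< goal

>> maze.move(dir=north)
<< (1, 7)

Answer: (1, 7)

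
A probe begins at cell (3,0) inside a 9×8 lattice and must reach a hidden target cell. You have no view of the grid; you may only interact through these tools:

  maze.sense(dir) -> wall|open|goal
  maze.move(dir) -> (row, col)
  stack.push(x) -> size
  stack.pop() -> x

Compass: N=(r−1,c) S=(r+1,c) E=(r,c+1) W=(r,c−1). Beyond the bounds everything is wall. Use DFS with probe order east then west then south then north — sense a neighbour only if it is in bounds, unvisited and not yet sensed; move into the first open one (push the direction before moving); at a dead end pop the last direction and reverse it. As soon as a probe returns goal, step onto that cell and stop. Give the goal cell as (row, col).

~$ maze.sense dir→east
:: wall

~$ maze.sense dir→south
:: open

~$ stack.push x→south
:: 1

~$ maze.move dir→south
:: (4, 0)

~$ maze.sense dir→east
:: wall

~$ maze.sense dir→south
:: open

~$ stack.push x→south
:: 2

~$ maze.move dir→south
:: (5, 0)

~$ maze.sense dir→east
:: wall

~$ maze.sense dir→south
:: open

~$ stack.push x→south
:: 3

~$ maze.move dir→south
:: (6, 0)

~$ maze.sense dir→east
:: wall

~$ maze.sense dir→south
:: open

~$ stack.push x→south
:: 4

~$ maze.move dir→south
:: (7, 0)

~$ maze.sense dir→east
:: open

~$ stack.push x→east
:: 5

~$ maze.move dir→east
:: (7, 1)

~$ maze.sense dir→east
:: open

~$ stack.push x→east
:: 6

~$ maze.move dir→east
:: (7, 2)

~$ maze.sense dir→east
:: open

~$ stack.push x→east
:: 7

~$ maze.move dir→east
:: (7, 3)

~$ maze.sense dir→east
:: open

~$ stack.push x→east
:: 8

~$ maze.move dir→east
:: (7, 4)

~$ maze.sense dir→east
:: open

~$ stack.push x→east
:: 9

~$ maze.move dir→east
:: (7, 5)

~$ maze.sense dir→east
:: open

~$ stack.push x→east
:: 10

~$ maze.move dir→east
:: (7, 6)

~$ maze.sense dir→east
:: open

~$ stack.push x→east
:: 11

~$ maze.move dir→east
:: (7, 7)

~$ maze.sense dir→south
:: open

~$ stack.push x→south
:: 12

~$ maze.move dir→south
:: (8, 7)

~$ maze.sense dir→west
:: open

~$ stack.push x→west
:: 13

~$ maze.move dir→west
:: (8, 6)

~$ maze.sense dir→west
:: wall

~$ stack.pop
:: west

~$ maze.move dir→east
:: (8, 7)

~$ stack.pop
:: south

~$ maze.move dir→north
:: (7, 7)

~$ maze.sense dir→north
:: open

~$ stack.push x→north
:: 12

~$ maze.move dir→north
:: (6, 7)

~$ maze.sense dir→west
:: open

~$ stack.push x→west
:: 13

~$ maze.move dir→west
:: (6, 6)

~$ maze.sense dir→west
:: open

~$ stack.push x→west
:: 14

~$ maze.move dir→west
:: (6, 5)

~$ maze.sense dir→west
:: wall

~$ maze.sense dir→north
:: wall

~$ stack.pop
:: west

~$ maze.move dir→east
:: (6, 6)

~$ maze.sense dir→north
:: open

~$ stack.push x→north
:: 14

~$ maze.move dir→north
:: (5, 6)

~$ maze.sense dir→east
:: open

~$ stack.push x→east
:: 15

~$ maze.move dir→east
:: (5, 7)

~$ maze.sense dir→north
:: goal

~$ maze.move dir→north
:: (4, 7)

Answer: (4, 7)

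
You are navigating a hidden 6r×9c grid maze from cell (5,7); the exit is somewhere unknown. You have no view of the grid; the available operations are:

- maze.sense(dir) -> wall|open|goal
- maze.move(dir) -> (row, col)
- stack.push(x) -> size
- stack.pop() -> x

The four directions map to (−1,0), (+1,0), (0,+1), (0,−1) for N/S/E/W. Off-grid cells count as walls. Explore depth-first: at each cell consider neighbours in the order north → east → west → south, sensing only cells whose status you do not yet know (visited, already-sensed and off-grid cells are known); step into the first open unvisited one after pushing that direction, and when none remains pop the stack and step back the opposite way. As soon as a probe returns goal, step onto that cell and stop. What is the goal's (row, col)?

-- maze.sense(dir='north') ~> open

-- stack.push(x='north') ~> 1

-- maze.move(dir='north') ~> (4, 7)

-- maze.sense(dir='north') ~> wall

-- maze.sense(dir='east') ~> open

-- stack.push(x='east') ~> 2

-- maze.move(dir='east') ~> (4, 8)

-- maze.sense(dir='north') ~> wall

-- maze.sense(dir='south') ~> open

-- stack.push(x='south') ~> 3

-- maze.move(dir='south') ~> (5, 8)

-- stack.pop() ~> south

-- maze.move(dir='north') ~> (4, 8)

-- stack.pop() ~> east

-- maze.move(dir='west') ~> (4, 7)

-- maze.sense(dir='west') ~> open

-- stack.push(x='west') ~> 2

-- maze.move(dir='west') ~> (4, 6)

-- maze.sense(dir='north') ~> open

-- stack.push(x='north') ~> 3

-- maze.move(dir='north') ~> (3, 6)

-- maze.sense(dir='north') ~> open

-- stack.push(x='north') ~> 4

-- maze.move(dir='north') ~> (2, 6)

-- maze.sense(dir='north') ~> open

-- stack.push(x='north') ~> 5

-- maze.move(dir='north') ~> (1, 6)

-- maze.sense(dir='north') ~> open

-- stack.push(x='north') ~> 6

-- maze.move(dir='north') ~> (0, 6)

-- maze.sense(dir='east') ~> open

-- stack.push(x='east') ~> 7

-- maze.move(dir='east') ~> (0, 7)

-- maze.sense(dir='east') ~> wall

-- maze.sense(dir='south') ~> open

-- stack.push(x='south') ~> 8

-- maze.move(dir='south') ~> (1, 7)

-- maze.sense(dir='east') ~> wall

-- maze.sense(dir='south') ~> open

-- stack.push(x='south') ~> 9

-- maze.move(dir='south') ~> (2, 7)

-- maze.sense(dir='east') ~> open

-- stack.push(x='east') ~> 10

-- maze.move(dir='east') ~> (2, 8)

-- stack.pop() ~> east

-- maze.move(dir='west') ~> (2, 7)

-- stack.pop() ~> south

-- maze.move(dir='north') ~> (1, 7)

-- stack.pop() ~> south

-- maze.move(dir='north') ~> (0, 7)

-- stack.pop() ~> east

-- maze.move(dir='west') ~> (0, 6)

-- maze.sense(dir='west') ~> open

-- stack.push(x='west') ~> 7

-- maze.move(dir='west') ~> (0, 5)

-- maze.sense(dir='west') ~> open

-- stack.push(x='west') ~> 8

-- maze.move(dir='west') ~> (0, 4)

-- maze.sense(dir='west') ~> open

-- stack.push(x='west') ~> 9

-- maze.move(dir='west') ~> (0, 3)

-- maze.sense(dir='west') ~> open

-- stack.push(x='west') ~> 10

-- maze.move(dir='west') ~> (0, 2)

-- maze.sense(dir='west') ~> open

-- stack.push(x='west') ~> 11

-- maze.move(dir='west') ~> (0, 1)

-- maze.sense(dir='west') ~> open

-- stack.push(x='west') ~> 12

-- maze.move(dir='west') ~> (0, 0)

-- maze.sense(dir='south') ~> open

-- stack.push(x='south') ~> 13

-- maze.move(dir='south') ~> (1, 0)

-- maze.sense(dir='east') ~> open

-- stack.push(x='east') ~> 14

-- maze.move(dir='east') ~> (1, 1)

-- maze.sense(dir='east') ~> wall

-- maze.sense(dir='south') ~> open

-- stack.push(x='south') ~> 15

-- maze.move(dir='south') ~> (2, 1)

-- maze.sense(dir='east') ~> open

-- stack.push(x='east') ~> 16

-- maze.move(dir='east') ~> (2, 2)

-- maze.sense(dir='east') ~> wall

-- maze.sense(dir='south') ~> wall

-- stack.pop() ~> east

-- maze.move(dir='west') ~> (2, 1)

-- maze.sense(dir='west') ~> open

-- stack.push(x='west') ~> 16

-- maze.move(dir='west') ~> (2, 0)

-- maze.sense(dir='south') ~> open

-- stack.push(x='south') ~> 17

-- maze.move(dir='south') ~> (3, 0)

-- maze.sense(dir='east') ~> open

-- stack.push(x='east') ~> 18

-- maze.move(dir='east') ~> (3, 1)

-- maze.sense(dir='south') ~> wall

-- stack.pop() ~> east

-- maze.move(dir='west') ~> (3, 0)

-- maze.sense(dir='south') ~> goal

-- maze.move(dir='south') ~> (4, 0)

Answer: (4, 0)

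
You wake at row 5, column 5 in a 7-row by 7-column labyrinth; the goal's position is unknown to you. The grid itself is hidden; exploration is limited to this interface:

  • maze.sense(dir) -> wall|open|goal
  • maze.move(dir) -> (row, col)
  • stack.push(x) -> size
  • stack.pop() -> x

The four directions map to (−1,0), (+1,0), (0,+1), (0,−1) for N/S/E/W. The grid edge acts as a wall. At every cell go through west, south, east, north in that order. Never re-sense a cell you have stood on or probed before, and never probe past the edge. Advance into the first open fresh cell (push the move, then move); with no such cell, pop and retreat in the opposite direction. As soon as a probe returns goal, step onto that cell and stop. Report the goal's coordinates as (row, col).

> sense dir: west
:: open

> push x: west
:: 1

> move dir: west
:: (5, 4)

> sense dir: west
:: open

> push x: west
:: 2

> move dir: west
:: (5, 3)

> sense dir: west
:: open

> push x: west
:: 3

> move dir: west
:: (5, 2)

> sense dir: west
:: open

> push x: west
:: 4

> move dir: west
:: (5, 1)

> sense dir: west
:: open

> push x: west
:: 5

> move dir: west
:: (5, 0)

> sense dir: south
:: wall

> sense dir: north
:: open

> push x: north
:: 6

> move dir: north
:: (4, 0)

> sense dir: east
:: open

> push x: east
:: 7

> move dir: east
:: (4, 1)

> sense dir: east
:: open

> push x: east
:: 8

> move dir: east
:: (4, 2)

> sense dir: east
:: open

> push x: east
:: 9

> move dir: east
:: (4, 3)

> sense dir: east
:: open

> push x: east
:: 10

> move dir: east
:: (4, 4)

> sense dir: east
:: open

> push x: east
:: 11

> move dir: east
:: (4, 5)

> sense dir: east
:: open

> push x: east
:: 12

> move dir: east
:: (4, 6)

> sense dir: south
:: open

> push x: south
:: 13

> move dir: south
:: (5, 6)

> sense dir: south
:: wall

> pop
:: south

> move dir: north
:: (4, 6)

> sense dir: north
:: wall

> pop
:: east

> move dir: west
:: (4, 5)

> sense dir: north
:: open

> push x: north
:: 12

> move dir: north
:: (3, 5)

> sense dir: west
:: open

> push x: west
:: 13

> move dir: west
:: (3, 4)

> sense dir: west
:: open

> push x: west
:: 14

> move dir: west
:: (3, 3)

> sense dir: west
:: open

> push x: west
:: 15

> move dir: west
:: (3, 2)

> sense dir: west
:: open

> push x: west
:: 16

> move dir: west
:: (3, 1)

> sense dir: west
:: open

> push x: west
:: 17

> move dir: west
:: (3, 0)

> sense dir: north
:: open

> push x: north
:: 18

> move dir: north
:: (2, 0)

> sense dir: east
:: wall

> sense dir: north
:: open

> push x: north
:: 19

> move dir: north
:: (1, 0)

> sense dir: east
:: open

> push x: east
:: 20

> move dir: east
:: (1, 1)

> sense dir: east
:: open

> push x: east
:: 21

> move dir: east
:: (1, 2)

> sense dir: south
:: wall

> sense dir: east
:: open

> push x: east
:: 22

> move dir: east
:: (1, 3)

> sense dir: south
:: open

> push x: south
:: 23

> move dir: south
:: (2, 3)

> sense dir: east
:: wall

> pop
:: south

> move dir: north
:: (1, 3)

> sense dir: east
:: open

> push x: east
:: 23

> move dir: east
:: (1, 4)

> sense dir: east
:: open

> push x: east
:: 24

> move dir: east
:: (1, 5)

> sense dir: south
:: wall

> sense dir: east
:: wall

> sense dir: north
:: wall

> pop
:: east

> move dir: west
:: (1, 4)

> sense dir: north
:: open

> push x: north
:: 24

> move dir: north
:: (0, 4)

> sense dir: west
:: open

> push x: west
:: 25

> move dir: west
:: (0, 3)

> sense dir: west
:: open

> push x: west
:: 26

> move dir: west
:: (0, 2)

> sense dir: west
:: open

> push x: west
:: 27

> move dir: west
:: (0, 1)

> sense dir: west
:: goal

> move dir: west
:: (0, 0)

Answer: (0, 0)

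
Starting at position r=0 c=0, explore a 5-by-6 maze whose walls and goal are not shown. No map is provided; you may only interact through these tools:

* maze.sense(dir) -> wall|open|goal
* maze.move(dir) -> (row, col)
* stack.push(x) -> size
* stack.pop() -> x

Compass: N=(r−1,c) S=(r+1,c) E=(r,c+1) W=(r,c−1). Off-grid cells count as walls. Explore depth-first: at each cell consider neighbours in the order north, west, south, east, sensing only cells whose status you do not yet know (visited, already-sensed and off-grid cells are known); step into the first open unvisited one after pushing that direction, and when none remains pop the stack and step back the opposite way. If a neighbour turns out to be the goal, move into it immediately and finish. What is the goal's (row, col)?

~$ maze.sense south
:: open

~$ stack.push south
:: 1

~$ maze.move south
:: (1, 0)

~$ maze.sense south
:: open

~$ stack.push south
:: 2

~$ maze.move south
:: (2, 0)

~$ maze.sense south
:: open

~$ stack.push south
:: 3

~$ maze.move south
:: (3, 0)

~$ maze.sense south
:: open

~$ stack.push south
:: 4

~$ maze.move south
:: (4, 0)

~$ maze.sense east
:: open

~$ stack.push east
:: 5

~$ maze.move east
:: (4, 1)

~$ maze.sense north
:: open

~$ stack.push north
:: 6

~$ maze.move north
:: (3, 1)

~$ maze.sense north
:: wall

~$ maze.sense east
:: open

~$ stack.push east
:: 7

~$ maze.move east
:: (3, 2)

~$ maze.sense north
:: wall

~$ maze.sense south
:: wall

~$ maze.sense east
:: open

~$ stack.push east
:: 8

~$ maze.move east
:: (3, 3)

~$ maze.sense north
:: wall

~$ maze.sense south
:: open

~$ stack.push south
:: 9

~$ maze.move south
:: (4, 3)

~$ maze.sense east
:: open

~$ stack.push east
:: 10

~$ maze.move east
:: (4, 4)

~$ maze.sense north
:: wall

~$ maze.sense east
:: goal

~$ maze.move east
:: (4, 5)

Answer: (4, 5)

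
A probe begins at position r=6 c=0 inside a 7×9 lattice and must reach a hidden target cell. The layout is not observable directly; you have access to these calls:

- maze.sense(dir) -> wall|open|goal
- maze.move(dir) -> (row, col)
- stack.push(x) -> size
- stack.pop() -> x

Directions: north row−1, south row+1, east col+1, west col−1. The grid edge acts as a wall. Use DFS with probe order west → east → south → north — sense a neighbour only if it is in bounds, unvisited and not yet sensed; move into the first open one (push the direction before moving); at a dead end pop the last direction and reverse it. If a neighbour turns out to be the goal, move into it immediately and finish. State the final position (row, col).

·→ sense(dir: east)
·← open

·→ push(x: east)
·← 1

·→ move(dir: east)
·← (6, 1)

·→ sense(dir: east)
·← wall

·→ sense(dir: north)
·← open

·→ push(x: north)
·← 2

·→ move(dir: north)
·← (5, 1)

·→ sense(dir: west)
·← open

·→ push(x: west)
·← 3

·→ move(dir: west)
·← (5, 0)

·→ sense(dir: north)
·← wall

·→ pop()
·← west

·→ move(dir: east)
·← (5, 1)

·→ sense(dir: east)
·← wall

·→ sense(dir: north)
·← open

·→ push(x: north)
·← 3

·→ move(dir: north)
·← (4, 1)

·→ sense(dir: east)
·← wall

·→ sense(dir: north)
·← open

·→ push(x: north)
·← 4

·→ move(dir: north)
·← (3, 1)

·→ sense(dir: west)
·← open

·→ push(x: west)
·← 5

·→ move(dir: west)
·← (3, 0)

·→ sense(dir: north)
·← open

·→ push(x: north)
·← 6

·→ move(dir: north)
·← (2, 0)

·→ sense(dir: east)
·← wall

·→ sense(dir: north)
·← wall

·→ pop()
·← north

·→ move(dir: south)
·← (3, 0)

·→ pop()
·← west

·→ move(dir: east)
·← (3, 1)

·→ sense(dir: east)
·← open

·→ push(x: east)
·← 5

·→ move(dir: east)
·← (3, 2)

·→ sense(dir: east)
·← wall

·→ sense(dir: north)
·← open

·→ push(x: north)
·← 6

·→ move(dir: north)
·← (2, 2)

·→ sense(dir: east)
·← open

·→ push(x: east)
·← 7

·→ move(dir: east)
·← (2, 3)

·→ sense(dir: east)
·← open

·→ push(x: east)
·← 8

·→ move(dir: east)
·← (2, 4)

·→ sense(dir: east)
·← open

·→ push(x: east)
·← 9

·→ move(dir: east)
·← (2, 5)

·→ sense(dir: east)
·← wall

·→ sense(dir: south)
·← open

·→ push(x: south)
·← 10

·→ move(dir: south)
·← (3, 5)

·→ sense(dir: west)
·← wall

·→ sense(dir: east)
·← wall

·→ sense(dir: south)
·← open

·→ push(x: south)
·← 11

·→ move(dir: south)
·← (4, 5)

·→ sense(dir: west)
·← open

·→ push(x: west)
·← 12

·→ move(dir: west)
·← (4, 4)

·→ sense(dir: west)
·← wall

·→ sense(dir: south)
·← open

·→ push(x: south)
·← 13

·→ move(dir: south)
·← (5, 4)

·→ sense(dir: west)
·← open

·→ push(x: west)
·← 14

·→ move(dir: west)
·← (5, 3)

·→ sense(dir: south)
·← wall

·→ pop()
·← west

·→ move(dir: east)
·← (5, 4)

·→ sense(dir: east)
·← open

·→ push(x: east)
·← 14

·→ move(dir: east)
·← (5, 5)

·→ sense(dir: east)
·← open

·→ push(x: east)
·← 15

·→ move(dir: east)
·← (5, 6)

·→ sense(dir: east)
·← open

·→ push(x: east)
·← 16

·→ move(dir: east)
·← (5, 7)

·→ sense(dir: east)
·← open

·→ push(x: east)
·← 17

·→ move(dir: east)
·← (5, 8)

·→ sense(dir: south)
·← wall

·→ sense(dir: north)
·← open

·→ push(x: north)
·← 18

·→ move(dir: north)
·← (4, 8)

·→ sense(dir: west)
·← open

·→ push(x: west)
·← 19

·→ move(dir: west)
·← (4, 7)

·→ sense(dir: west)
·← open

·→ push(x: west)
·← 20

·→ move(dir: west)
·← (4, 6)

·→ pop()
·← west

·→ move(dir: east)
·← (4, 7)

·→ sense(dir: north)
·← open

·→ push(x: north)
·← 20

·→ move(dir: north)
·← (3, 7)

·→ sense(dir: east)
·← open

·→ push(x: east)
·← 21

·→ move(dir: east)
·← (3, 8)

·→ sense(dir: north)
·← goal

·→ move(dir: north)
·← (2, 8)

Answer: (2, 8)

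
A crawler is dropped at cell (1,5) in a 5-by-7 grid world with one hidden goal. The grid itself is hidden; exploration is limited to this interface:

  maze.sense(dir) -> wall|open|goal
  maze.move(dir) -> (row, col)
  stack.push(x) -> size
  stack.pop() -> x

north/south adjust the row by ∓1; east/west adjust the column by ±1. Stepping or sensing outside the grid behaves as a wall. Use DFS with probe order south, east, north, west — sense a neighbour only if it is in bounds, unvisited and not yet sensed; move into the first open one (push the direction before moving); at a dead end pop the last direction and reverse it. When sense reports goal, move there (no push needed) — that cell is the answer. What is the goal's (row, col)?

>> sense(dir→south)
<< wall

>> sense(dir→east)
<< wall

>> sense(dir→north)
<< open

>> push(x→north)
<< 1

>> move(dir→north)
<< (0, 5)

>> sense(dir→east)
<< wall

>> sense(dir→west)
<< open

>> push(x→west)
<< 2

>> move(dir→west)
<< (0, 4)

>> sense(dir→south)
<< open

>> push(x→south)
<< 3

>> move(dir→south)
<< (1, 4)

>> sense(dir→south)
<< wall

>> sense(dir→west)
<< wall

>> pop()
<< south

>> move(dir→north)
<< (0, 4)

>> sense(dir→west)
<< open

>> push(x→west)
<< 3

>> move(dir→west)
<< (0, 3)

>> sense(dir→west)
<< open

>> push(x→west)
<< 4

>> move(dir→west)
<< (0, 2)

>> sense(dir→south)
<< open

>> push(x→south)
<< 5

>> move(dir→south)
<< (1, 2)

>> sense(dir→south)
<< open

>> push(x→south)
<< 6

>> move(dir→south)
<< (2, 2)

>> sense(dir→south)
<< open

>> push(x→south)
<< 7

>> move(dir→south)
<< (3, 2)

>> sense(dir→south)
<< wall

>> sense(dir→east)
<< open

>> push(x→east)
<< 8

>> move(dir→east)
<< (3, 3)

>> sense(dir→south)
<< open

>> push(x→south)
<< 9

>> move(dir→south)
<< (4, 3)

>> sense(dir→east)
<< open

>> push(x→east)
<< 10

>> move(dir→east)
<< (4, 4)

>> sense(dir→east)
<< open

>> push(x→east)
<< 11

>> move(dir→east)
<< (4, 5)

>> sense(dir→east)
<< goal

>> move(dir→east)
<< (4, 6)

Answer: (4, 6)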